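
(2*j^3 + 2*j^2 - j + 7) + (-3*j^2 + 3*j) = 2*j^3 - j^2 + 2*j + 7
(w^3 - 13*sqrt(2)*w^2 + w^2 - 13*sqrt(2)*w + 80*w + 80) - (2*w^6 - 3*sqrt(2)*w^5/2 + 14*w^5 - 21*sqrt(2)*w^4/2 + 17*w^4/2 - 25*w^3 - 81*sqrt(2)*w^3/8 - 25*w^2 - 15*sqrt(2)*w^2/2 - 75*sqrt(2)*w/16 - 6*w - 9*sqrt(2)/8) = -2*w^6 - 14*w^5 + 3*sqrt(2)*w^5/2 - 17*w^4/2 + 21*sqrt(2)*w^4/2 + 81*sqrt(2)*w^3/8 + 26*w^3 - 11*sqrt(2)*w^2/2 + 26*w^2 - 133*sqrt(2)*w/16 + 86*w + 9*sqrt(2)/8 + 80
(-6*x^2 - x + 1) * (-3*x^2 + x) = 18*x^4 - 3*x^3 - 4*x^2 + x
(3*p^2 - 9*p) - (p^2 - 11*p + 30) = 2*p^2 + 2*p - 30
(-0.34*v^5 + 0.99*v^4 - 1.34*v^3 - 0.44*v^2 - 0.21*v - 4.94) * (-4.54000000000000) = 1.5436*v^5 - 4.4946*v^4 + 6.0836*v^3 + 1.9976*v^2 + 0.9534*v + 22.4276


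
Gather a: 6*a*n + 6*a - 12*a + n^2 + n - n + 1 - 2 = a*(6*n - 6) + n^2 - 1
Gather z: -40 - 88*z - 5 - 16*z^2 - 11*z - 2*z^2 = -18*z^2 - 99*z - 45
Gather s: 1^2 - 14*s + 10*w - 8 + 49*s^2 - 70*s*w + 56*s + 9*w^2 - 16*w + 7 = 49*s^2 + s*(42 - 70*w) + 9*w^2 - 6*w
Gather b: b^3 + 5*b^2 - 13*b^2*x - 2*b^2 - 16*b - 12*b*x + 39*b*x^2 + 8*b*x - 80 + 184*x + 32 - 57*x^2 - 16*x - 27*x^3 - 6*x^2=b^3 + b^2*(3 - 13*x) + b*(39*x^2 - 4*x - 16) - 27*x^3 - 63*x^2 + 168*x - 48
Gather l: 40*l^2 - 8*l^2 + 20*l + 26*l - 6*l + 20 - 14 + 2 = 32*l^2 + 40*l + 8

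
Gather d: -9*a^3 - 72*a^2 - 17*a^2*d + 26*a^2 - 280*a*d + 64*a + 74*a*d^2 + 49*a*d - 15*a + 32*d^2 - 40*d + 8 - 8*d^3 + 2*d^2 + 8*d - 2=-9*a^3 - 46*a^2 + 49*a - 8*d^3 + d^2*(74*a + 34) + d*(-17*a^2 - 231*a - 32) + 6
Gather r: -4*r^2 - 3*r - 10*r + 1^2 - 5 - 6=-4*r^2 - 13*r - 10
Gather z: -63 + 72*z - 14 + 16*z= 88*z - 77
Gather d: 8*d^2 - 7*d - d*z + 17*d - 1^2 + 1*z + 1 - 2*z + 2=8*d^2 + d*(10 - z) - z + 2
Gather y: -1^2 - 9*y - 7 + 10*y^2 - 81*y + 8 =10*y^2 - 90*y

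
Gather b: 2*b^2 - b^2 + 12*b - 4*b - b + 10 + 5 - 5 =b^2 + 7*b + 10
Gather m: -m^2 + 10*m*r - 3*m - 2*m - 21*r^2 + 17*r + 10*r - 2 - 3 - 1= -m^2 + m*(10*r - 5) - 21*r^2 + 27*r - 6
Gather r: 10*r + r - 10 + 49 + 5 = 11*r + 44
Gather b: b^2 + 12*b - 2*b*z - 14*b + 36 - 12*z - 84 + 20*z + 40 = b^2 + b*(-2*z - 2) + 8*z - 8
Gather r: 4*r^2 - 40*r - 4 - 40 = 4*r^2 - 40*r - 44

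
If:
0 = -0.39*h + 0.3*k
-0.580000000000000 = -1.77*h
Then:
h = 0.33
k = 0.43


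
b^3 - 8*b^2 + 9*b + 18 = (b - 6)*(b - 3)*(b + 1)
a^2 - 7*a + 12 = (a - 4)*(a - 3)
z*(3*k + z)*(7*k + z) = 21*k^2*z + 10*k*z^2 + z^3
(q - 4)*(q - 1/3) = q^2 - 13*q/3 + 4/3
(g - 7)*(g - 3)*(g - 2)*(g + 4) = g^4 - 8*g^3 - 7*g^2 + 122*g - 168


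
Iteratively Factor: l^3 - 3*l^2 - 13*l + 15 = (l + 3)*(l^2 - 6*l + 5) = (l - 5)*(l + 3)*(l - 1)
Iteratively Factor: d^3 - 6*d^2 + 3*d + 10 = (d - 5)*(d^2 - d - 2) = (d - 5)*(d - 2)*(d + 1)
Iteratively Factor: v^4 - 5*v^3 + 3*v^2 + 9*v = (v - 3)*(v^3 - 2*v^2 - 3*v) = (v - 3)^2*(v^2 + v) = (v - 3)^2*(v + 1)*(v)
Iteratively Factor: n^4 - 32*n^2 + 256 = (n - 4)*(n^3 + 4*n^2 - 16*n - 64) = (n - 4)^2*(n^2 + 8*n + 16) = (n - 4)^2*(n + 4)*(n + 4)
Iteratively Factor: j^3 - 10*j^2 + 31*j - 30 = (j - 2)*(j^2 - 8*j + 15) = (j - 5)*(j - 2)*(j - 3)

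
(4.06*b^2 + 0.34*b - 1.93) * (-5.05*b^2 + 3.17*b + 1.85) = -20.503*b^4 + 11.1532*b^3 + 18.3353*b^2 - 5.4891*b - 3.5705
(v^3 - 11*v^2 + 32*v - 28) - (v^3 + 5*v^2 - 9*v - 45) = -16*v^2 + 41*v + 17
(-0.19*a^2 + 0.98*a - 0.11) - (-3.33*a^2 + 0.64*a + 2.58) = 3.14*a^2 + 0.34*a - 2.69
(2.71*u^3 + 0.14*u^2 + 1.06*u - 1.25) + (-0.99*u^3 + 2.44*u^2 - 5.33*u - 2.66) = 1.72*u^3 + 2.58*u^2 - 4.27*u - 3.91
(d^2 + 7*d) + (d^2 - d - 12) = 2*d^2 + 6*d - 12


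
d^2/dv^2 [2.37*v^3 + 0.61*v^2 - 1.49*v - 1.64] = 14.22*v + 1.22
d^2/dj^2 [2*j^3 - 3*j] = 12*j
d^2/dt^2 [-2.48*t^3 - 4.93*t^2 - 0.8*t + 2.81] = -14.88*t - 9.86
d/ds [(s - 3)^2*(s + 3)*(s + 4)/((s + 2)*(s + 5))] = 2*(s^5 + 11*s^4 + 27*s^3 - 54*s^2 - 318*s - 423)/(s^4 + 14*s^3 + 69*s^2 + 140*s + 100)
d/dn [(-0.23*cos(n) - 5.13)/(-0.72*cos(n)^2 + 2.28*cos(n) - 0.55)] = (0.1656*cos(n)^2 + 7.3872*cos(n) - 11.8229)*sin(n)/(0.5184*cos(n)^4 - 3.2832*cos(n)^3 + 5.9904*cos(n)^2 - 2.508*cos(n) + 0.3025)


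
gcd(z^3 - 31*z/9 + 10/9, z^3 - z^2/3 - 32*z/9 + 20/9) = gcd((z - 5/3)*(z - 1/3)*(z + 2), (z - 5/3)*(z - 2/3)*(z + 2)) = z^2 + z/3 - 10/3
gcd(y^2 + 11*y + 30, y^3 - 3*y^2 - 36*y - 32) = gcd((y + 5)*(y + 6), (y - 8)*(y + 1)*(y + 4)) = 1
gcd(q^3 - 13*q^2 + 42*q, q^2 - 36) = q - 6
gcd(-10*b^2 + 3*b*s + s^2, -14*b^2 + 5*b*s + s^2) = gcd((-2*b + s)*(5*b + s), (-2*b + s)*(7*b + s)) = -2*b + s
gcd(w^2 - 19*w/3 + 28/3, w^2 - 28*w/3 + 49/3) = w - 7/3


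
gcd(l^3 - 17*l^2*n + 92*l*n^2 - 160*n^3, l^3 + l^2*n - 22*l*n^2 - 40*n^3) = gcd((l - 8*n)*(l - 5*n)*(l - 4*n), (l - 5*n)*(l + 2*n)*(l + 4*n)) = l - 5*n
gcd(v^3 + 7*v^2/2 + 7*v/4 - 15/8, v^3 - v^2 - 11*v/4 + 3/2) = v^2 + v - 3/4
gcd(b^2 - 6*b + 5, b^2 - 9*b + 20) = b - 5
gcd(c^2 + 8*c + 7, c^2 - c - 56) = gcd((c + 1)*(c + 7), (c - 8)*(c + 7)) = c + 7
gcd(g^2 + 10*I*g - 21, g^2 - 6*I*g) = 1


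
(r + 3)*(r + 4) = r^2 + 7*r + 12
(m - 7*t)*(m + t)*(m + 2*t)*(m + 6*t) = m^4 + 2*m^3*t - 43*m^2*t^2 - 128*m*t^3 - 84*t^4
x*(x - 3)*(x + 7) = x^3 + 4*x^2 - 21*x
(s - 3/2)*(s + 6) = s^2 + 9*s/2 - 9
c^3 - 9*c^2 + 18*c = c*(c - 6)*(c - 3)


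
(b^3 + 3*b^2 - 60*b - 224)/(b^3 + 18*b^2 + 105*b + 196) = (b - 8)/(b + 7)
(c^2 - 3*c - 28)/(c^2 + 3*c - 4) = (c - 7)/(c - 1)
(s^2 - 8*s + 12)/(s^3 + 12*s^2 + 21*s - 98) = (s - 6)/(s^2 + 14*s + 49)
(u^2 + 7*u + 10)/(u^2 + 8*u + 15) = (u + 2)/(u + 3)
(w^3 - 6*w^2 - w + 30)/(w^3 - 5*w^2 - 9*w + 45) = (w + 2)/(w + 3)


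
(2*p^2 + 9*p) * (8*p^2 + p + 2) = 16*p^4 + 74*p^3 + 13*p^2 + 18*p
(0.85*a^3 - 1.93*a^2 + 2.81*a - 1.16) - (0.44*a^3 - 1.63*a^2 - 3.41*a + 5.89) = 0.41*a^3 - 0.3*a^2 + 6.22*a - 7.05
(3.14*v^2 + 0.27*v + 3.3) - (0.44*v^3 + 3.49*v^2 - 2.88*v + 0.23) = -0.44*v^3 - 0.35*v^2 + 3.15*v + 3.07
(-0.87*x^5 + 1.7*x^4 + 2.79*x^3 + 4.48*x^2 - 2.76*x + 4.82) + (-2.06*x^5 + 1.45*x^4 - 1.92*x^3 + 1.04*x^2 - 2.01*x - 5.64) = -2.93*x^5 + 3.15*x^4 + 0.87*x^3 + 5.52*x^2 - 4.77*x - 0.819999999999999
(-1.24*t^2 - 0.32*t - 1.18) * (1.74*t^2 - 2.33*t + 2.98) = -2.1576*t^4 + 2.3324*t^3 - 5.0028*t^2 + 1.7958*t - 3.5164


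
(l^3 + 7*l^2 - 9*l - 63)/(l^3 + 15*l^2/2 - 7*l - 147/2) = 2*(l + 3)/(2*l + 7)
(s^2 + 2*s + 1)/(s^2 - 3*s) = (s^2 + 2*s + 1)/(s*(s - 3))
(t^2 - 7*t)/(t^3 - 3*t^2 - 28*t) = 1/(t + 4)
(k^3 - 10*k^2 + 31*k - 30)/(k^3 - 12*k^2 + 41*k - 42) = (k - 5)/(k - 7)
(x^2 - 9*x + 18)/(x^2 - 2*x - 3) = (x - 6)/(x + 1)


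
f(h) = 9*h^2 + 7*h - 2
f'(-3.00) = -47.00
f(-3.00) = 58.00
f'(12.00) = 223.00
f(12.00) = 1378.00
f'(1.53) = 34.54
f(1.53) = 29.78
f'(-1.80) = -25.40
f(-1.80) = 14.56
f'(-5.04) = -83.72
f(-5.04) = 191.33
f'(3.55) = 70.90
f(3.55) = 136.27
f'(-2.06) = -30.08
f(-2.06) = 21.77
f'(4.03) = 79.54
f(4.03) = 172.38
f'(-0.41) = -0.38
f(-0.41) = -3.36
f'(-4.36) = -71.48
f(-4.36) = 138.57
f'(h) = 18*h + 7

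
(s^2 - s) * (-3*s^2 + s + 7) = -3*s^4 + 4*s^3 + 6*s^2 - 7*s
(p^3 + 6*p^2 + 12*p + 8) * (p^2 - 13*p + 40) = p^5 - 7*p^4 - 26*p^3 + 92*p^2 + 376*p + 320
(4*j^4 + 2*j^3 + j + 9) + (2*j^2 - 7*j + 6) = 4*j^4 + 2*j^3 + 2*j^2 - 6*j + 15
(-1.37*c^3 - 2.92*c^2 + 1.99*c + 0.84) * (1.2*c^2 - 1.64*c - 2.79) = -1.644*c^5 - 1.2572*c^4 + 10.9991*c^3 + 5.8912*c^2 - 6.9297*c - 2.3436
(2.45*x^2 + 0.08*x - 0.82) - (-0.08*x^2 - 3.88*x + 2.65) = 2.53*x^2 + 3.96*x - 3.47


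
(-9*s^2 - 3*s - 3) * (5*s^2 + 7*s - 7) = -45*s^4 - 78*s^3 + 27*s^2 + 21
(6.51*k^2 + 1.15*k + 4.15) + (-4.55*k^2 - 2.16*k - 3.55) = 1.96*k^2 - 1.01*k + 0.600000000000001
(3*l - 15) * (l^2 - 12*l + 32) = 3*l^3 - 51*l^2 + 276*l - 480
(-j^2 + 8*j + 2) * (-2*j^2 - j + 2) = 2*j^4 - 15*j^3 - 14*j^2 + 14*j + 4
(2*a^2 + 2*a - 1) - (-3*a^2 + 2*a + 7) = 5*a^2 - 8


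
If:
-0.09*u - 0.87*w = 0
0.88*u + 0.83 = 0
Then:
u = -0.94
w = 0.10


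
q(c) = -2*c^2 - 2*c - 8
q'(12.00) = -50.00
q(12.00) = -320.00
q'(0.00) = -2.00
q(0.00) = -8.00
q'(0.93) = -5.72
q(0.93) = -11.59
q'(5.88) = -25.52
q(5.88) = -88.91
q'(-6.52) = 24.08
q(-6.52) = -79.98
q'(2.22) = -10.88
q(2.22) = -22.30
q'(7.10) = -30.40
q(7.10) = -123.02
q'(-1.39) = 3.56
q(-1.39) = -9.08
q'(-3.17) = 10.68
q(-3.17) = -21.76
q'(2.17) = -10.68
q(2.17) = -21.76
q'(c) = -4*c - 2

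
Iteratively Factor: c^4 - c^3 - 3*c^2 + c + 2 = (c + 1)*(c^3 - 2*c^2 - c + 2) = (c - 1)*(c + 1)*(c^2 - c - 2) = (c - 1)*(c + 1)^2*(c - 2)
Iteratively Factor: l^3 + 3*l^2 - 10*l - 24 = (l - 3)*(l^2 + 6*l + 8) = (l - 3)*(l + 4)*(l + 2)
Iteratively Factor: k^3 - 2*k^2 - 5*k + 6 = (k + 2)*(k^2 - 4*k + 3) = (k - 3)*(k + 2)*(k - 1)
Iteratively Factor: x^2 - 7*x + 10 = (x - 2)*(x - 5)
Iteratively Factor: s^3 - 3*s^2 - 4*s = (s + 1)*(s^2 - 4*s) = (s - 4)*(s + 1)*(s)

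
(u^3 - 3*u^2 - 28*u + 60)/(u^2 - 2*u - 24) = (u^2 + 3*u - 10)/(u + 4)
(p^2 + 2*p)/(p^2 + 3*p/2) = 2*(p + 2)/(2*p + 3)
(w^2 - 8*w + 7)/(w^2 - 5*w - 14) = (w - 1)/(w + 2)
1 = 1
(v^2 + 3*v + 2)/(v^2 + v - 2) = (v + 1)/(v - 1)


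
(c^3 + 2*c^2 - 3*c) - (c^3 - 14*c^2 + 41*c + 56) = 16*c^2 - 44*c - 56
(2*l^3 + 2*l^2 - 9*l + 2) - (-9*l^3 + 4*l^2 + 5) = 11*l^3 - 2*l^2 - 9*l - 3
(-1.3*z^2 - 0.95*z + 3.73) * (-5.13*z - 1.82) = 6.669*z^3 + 7.2395*z^2 - 17.4059*z - 6.7886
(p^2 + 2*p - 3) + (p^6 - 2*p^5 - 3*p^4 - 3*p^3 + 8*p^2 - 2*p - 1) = p^6 - 2*p^5 - 3*p^4 - 3*p^3 + 9*p^2 - 4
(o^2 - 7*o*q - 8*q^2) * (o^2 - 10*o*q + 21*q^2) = o^4 - 17*o^3*q + 83*o^2*q^2 - 67*o*q^3 - 168*q^4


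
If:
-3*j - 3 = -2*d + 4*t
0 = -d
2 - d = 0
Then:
No Solution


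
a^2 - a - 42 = (a - 7)*(a + 6)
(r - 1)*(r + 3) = r^2 + 2*r - 3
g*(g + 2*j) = g^2 + 2*g*j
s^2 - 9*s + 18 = (s - 6)*(s - 3)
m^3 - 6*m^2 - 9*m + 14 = (m - 7)*(m - 1)*(m + 2)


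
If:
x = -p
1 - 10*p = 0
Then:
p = 1/10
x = -1/10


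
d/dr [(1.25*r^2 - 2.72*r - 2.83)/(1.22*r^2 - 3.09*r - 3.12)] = (-0.5441*r^2 - 0.894800000000001*r - 0.258299999999998)/(1.4884*r^4 - 7.5396*r^3 + 1.9353*r^2 + 19.2816*r + 9.7344)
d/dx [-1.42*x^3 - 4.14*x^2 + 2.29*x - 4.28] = -4.26*x^2 - 8.28*x + 2.29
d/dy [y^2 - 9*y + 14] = 2*y - 9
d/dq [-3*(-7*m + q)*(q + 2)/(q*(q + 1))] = 3*(-7*m*q^2 - 28*m*q - 14*m + q^2)/(q^2*(q^2 + 2*q + 1))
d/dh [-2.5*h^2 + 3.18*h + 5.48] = 3.18 - 5.0*h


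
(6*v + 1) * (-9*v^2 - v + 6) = -54*v^3 - 15*v^2 + 35*v + 6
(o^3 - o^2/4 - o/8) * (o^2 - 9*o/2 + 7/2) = o^5 - 19*o^4/4 + 9*o^3/2 - 5*o^2/16 - 7*o/16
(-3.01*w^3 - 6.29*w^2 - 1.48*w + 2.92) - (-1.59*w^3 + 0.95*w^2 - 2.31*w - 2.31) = -1.42*w^3 - 7.24*w^2 + 0.83*w + 5.23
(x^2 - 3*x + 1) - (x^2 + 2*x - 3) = 4 - 5*x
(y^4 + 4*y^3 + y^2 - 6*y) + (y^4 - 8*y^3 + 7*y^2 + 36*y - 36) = 2*y^4 - 4*y^3 + 8*y^2 + 30*y - 36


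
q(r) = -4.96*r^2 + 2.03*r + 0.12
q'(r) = 2.03 - 9.92*r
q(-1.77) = -19.01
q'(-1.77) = 19.59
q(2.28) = -21.04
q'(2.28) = -20.59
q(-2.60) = -38.69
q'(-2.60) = 27.82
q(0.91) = -2.14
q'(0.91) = -7.00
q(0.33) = 0.25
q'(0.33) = -1.24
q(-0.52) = -2.28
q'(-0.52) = 7.19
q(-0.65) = -3.30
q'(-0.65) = 8.48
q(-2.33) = -31.54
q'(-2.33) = 25.14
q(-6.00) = -190.62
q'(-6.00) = 61.55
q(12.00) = -689.76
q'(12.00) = -117.01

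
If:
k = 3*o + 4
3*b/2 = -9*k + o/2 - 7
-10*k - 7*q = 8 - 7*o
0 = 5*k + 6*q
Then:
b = 5006/99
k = -104/11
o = -148/33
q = 260/33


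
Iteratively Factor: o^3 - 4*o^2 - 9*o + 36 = (o - 3)*(o^2 - o - 12) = (o - 3)*(o + 3)*(o - 4)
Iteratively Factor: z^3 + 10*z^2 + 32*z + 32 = (z + 4)*(z^2 + 6*z + 8) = (z + 4)^2*(z + 2)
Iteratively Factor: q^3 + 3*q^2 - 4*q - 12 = (q + 2)*(q^2 + q - 6) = (q + 2)*(q + 3)*(q - 2)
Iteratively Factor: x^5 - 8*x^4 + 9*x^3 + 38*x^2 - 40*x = (x - 4)*(x^4 - 4*x^3 - 7*x^2 + 10*x) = (x - 4)*(x + 2)*(x^3 - 6*x^2 + 5*x) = (x - 4)*(x - 1)*(x + 2)*(x^2 - 5*x) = (x - 5)*(x - 4)*(x - 1)*(x + 2)*(x)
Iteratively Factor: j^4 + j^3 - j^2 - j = (j + 1)*(j^3 - j) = (j - 1)*(j + 1)*(j^2 + j) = j*(j - 1)*(j + 1)*(j + 1)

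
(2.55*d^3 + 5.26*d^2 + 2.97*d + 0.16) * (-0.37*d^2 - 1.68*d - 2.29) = -0.9435*d^5 - 6.2302*d^4 - 15.7752*d^3 - 17.0942*d^2 - 7.0701*d - 0.3664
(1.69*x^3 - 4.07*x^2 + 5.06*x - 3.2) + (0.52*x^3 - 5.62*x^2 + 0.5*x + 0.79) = 2.21*x^3 - 9.69*x^2 + 5.56*x - 2.41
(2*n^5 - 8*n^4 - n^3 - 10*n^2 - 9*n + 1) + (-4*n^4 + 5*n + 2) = 2*n^5 - 12*n^4 - n^3 - 10*n^2 - 4*n + 3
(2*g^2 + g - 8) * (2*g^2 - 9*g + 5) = 4*g^4 - 16*g^3 - 15*g^2 + 77*g - 40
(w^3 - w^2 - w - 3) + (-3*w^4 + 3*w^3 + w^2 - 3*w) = -3*w^4 + 4*w^3 - 4*w - 3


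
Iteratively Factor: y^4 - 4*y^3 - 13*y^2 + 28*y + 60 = (y - 5)*(y^3 + y^2 - 8*y - 12) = (y - 5)*(y + 2)*(y^2 - y - 6) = (y - 5)*(y + 2)^2*(y - 3)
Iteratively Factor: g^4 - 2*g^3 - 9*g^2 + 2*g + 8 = (g - 1)*(g^3 - g^2 - 10*g - 8) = (g - 4)*(g - 1)*(g^2 + 3*g + 2) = (g - 4)*(g - 1)*(g + 1)*(g + 2)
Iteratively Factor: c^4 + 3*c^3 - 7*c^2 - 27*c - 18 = (c - 3)*(c^3 + 6*c^2 + 11*c + 6) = (c - 3)*(c + 3)*(c^2 + 3*c + 2) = (c - 3)*(c + 2)*(c + 3)*(c + 1)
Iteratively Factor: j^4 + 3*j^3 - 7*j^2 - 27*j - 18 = (j + 2)*(j^3 + j^2 - 9*j - 9) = (j + 2)*(j + 3)*(j^2 - 2*j - 3) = (j - 3)*(j + 2)*(j + 3)*(j + 1)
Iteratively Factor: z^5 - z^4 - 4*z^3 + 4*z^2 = (z)*(z^4 - z^3 - 4*z^2 + 4*z) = z^2*(z^3 - z^2 - 4*z + 4) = z^2*(z + 2)*(z^2 - 3*z + 2) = z^2*(z - 1)*(z + 2)*(z - 2)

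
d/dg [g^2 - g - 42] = 2*g - 1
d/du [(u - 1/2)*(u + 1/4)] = 2*u - 1/4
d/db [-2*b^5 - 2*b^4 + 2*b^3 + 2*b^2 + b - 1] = -10*b^4 - 8*b^3 + 6*b^2 + 4*b + 1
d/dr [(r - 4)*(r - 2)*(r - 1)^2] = 4*r^3 - 24*r^2 + 42*r - 22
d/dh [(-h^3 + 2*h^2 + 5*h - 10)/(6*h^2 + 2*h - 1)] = (-6*h^4 - 4*h^3 - 23*h^2 + 116*h + 15)/(36*h^4 + 24*h^3 - 8*h^2 - 4*h + 1)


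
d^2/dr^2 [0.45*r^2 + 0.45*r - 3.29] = 0.900000000000000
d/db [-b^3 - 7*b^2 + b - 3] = -3*b^2 - 14*b + 1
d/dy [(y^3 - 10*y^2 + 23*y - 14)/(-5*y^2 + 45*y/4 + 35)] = 8*(-2*y^4 + 9*y^3 + 43*y^2 - 336*y + 385)/(5*(16*y^4 - 72*y^3 - 143*y^2 + 504*y + 784))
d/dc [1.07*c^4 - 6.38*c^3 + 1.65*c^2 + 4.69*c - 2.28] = 4.28*c^3 - 19.14*c^2 + 3.3*c + 4.69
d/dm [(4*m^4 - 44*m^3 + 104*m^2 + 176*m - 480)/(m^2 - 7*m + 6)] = 8*(m^3 - 4*m^2 + 5*m - 8)/(m^2 - 2*m + 1)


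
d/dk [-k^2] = -2*k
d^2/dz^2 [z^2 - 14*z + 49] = 2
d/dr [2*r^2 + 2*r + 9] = 4*r + 2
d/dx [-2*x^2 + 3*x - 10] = 3 - 4*x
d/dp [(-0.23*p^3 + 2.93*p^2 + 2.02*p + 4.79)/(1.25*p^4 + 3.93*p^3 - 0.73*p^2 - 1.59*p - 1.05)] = (0.2875*p^6 - 7.325*p^5 - 18.922*p^4 - 39.0958*p^3 - 58.9337*p^2 + 0.840400000000001*p + 5.4951)/(1.5625*p^8 + 9.825*p^7 + 13.6199*p^6 - 9.7128*p^5 - 14.5895*p^4 - 5.9316*p^3 + 4.0611*p^2 + 3.339*p + 1.1025)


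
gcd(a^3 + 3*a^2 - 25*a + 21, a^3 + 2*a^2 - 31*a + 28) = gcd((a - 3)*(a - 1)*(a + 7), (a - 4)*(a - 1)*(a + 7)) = a^2 + 6*a - 7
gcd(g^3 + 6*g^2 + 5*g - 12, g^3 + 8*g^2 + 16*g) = g + 4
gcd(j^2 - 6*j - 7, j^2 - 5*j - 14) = j - 7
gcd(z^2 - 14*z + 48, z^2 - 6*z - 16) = z - 8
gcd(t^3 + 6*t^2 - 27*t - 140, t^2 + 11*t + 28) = t^2 + 11*t + 28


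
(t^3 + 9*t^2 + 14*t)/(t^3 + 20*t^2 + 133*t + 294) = t*(t + 2)/(t^2 + 13*t + 42)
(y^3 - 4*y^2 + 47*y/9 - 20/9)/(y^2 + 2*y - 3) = (y^2 - 3*y + 20/9)/(y + 3)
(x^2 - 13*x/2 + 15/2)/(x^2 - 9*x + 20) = (x - 3/2)/(x - 4)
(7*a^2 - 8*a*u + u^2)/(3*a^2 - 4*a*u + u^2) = (-7*a + u)/(-3*a + u)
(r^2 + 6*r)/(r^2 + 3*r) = (r + 6)/(r + 3)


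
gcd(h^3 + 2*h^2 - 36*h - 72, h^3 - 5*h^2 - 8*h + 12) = h^2 - 4*h - 12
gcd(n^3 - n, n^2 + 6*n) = n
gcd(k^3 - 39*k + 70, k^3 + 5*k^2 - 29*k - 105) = k^2 + 2*k - 35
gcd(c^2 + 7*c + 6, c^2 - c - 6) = 1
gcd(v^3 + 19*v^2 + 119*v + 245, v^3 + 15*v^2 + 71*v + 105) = v^2 + 12*v + 35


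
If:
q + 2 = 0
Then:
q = -2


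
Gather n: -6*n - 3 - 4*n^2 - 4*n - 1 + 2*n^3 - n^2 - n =2*n^3 - 5*n^2 - 11*n - 4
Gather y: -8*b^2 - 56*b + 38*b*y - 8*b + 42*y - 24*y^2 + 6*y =-8*b^2 - 64*b - 24*y^2 + y*(38*b + 48)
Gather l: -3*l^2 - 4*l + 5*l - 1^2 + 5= -3*l^2 + l + 4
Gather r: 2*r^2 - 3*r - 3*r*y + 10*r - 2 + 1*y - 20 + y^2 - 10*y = 2*r^2 + r*(7 - 3*y) + y^2 - 9*y - 22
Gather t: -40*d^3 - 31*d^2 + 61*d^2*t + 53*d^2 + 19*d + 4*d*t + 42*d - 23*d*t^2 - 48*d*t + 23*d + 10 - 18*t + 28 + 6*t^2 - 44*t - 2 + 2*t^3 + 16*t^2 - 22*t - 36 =-40*d^3 + 22*d^2 + 84*d + 2*t^3 + t^2*(22 - 23*d) + t*(61*d^2 - 44*d - 84)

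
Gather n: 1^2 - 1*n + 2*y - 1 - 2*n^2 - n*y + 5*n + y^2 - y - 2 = -2*n^2 + n*(4 - y) + y^2 + y - 2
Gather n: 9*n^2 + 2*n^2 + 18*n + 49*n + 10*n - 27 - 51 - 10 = 11*n^2 + 77*n - 88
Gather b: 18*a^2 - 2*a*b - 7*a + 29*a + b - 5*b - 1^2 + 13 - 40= 18*a^2 + 22*a + b*(-2*a - 4) - 28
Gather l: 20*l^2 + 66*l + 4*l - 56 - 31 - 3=20*l^2 + 70*l - 90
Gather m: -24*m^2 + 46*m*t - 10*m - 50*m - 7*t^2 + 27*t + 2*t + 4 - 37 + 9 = -24*m^2 + m*(46*t - 60) - 7*t^2 + 29*t - 24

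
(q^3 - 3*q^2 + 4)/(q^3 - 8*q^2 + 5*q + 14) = (q - 2)/(q - 7)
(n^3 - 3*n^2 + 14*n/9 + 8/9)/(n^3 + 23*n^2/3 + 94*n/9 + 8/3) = (3*n^2 - 10*n + 8)/(3*n^2 + 22*n + 24)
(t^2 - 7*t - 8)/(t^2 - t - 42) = (-t^2 + 7*t + 8)/(-t^2 + t + 42)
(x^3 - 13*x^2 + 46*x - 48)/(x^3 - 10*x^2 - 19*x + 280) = (x^2 - 5*x + 6)/(x^2 - 2*x - 35)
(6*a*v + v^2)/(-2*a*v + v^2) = (6*a + v)/(-2*a + v)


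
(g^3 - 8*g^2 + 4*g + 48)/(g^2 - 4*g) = g - 4 - 12/g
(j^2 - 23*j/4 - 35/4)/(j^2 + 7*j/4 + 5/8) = 2*(j - 7)/(2*j + 1)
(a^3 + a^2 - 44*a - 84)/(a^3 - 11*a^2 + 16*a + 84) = (a + 6)/(a - 6)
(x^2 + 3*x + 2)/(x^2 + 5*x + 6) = (x + 1)/(x + 3)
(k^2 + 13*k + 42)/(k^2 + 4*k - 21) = (k + 6)/(k - 3)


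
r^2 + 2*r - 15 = (r - 3)*(r + 5)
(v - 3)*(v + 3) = v^2 - 9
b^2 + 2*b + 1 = (b + 1)^2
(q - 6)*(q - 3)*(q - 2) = q^3 - 11*q^2 + 36*q - 36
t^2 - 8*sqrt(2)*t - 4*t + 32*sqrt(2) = (t - 4)*(t - 8*sqrt(2))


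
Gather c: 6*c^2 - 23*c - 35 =6*c^2 - 23*c - 35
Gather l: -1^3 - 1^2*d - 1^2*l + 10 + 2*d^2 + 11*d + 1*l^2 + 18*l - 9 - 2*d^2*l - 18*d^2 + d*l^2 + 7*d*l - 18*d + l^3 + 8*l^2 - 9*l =-16*d^2 - 8*d + l^3 + l^2*(d + 9) + l*(-2*d^2 + 7*d + 8)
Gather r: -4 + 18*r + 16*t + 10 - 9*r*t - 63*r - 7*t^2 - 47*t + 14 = r*(-9*t - 45) - 7*t^2 - 31*t + 20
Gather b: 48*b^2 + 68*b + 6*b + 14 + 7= 48*b^2 + 74*b + 21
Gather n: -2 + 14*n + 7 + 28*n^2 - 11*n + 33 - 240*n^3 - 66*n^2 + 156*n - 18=-240*n^3 - 38*n^2 + 159*n + 20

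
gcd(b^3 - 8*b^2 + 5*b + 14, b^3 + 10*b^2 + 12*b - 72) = b - 2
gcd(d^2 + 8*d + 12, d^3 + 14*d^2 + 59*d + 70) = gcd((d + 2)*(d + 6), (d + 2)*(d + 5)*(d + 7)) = d + 2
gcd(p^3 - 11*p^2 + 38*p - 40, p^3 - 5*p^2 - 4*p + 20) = p^2 - 7*p + 10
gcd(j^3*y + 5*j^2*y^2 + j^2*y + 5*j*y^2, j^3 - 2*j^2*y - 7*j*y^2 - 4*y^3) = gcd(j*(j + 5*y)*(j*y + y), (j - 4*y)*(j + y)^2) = 1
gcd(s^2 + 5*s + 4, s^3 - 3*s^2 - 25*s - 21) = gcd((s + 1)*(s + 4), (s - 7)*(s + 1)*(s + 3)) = s + 1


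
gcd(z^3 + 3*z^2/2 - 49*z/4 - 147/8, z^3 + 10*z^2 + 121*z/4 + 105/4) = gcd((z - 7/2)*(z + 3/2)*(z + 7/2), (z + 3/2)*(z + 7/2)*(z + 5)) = z^2 + 5*z + 21/4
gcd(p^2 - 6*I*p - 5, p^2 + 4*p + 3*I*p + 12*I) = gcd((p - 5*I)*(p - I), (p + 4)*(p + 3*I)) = 1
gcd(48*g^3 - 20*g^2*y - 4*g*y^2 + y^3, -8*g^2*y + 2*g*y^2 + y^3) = -8*g^2 + 2*g*y + y^2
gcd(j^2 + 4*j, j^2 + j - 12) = j + 4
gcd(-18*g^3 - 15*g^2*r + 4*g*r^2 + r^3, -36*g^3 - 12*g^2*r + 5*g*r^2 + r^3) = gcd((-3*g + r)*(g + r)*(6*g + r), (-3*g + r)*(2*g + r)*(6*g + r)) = -18*g^2 + 3*g*r + r^2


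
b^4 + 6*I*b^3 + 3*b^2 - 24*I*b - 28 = (b - 2)*(b + 2)*(b - I)*(b + 7*I)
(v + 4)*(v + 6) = v^2 + 10*v + 24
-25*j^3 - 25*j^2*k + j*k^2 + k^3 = (-5*j + k)*(j + k)*(5*j + k)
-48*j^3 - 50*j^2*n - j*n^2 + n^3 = (-8*j + n)*(j + n)*(6*j + n)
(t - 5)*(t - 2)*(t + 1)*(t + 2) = t^4 - 4*t^3 - 9*t^2 + 16*t + 20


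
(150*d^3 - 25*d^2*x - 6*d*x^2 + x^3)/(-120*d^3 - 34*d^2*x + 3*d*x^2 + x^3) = (-5*d + x)/(4*d + x)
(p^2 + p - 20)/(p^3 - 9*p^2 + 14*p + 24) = (p + 5)/(p^2 - 5*p - 6)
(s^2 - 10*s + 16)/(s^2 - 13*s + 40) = (s - 2)/(s - 5)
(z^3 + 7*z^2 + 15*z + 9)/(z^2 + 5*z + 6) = (z^2 + 4*z + 3)/(z + 2)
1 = 1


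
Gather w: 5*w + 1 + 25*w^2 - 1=25*w^2 + 5*w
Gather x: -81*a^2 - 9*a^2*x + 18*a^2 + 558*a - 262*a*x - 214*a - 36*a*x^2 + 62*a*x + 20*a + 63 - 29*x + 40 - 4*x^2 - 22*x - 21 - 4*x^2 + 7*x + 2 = -63*a^2 + 364*a + x^2*(-36*a - 8) + x*(-9*a^2 - 200*a - 44) + 84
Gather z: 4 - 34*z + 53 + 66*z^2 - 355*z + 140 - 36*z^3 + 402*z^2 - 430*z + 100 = -36*z^3 + 468*z^2 - 819*z + 297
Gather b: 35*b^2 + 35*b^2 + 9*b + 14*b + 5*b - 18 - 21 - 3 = 70*b^2 + 28*b - 42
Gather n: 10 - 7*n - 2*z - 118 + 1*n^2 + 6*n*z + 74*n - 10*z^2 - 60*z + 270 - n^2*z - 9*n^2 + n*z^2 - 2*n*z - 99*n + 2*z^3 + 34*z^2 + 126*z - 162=n^2*(-z - 8) + n*(z^2 + 4*z - 32) + 2*z^3 + 24*z^2 + 64*z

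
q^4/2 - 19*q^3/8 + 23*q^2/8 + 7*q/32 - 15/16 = (q/2 + 1/4)*(q - 5/2)*(q - 2)*(q - 3/4)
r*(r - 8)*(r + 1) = r^3 - 7*r^2 - 8*r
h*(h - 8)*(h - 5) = h^3 - 13*h^2 + 40*h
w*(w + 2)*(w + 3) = w^3 + 5*w^2 + 6*w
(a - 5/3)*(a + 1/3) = a^2 - 4*a/3 - 5/9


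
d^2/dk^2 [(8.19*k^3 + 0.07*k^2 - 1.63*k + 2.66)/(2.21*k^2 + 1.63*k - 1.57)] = (2.8421709430404e-14*k^4 + 83.92722*k^3 - 46.346664*k^2 + 144.684228*k + 24.595932)/(10.793861*k^6 + 23.883249*k^5 - 5.38886400000001*k^4 - 29.602919*k^3 + 3.828288*k^2 + 12.053361*k - 3.869893)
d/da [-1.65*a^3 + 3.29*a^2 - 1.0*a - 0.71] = -4.95*a^2 + 6.58*a - 1.0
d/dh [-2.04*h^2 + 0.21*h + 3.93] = 0.21 - 4.08*h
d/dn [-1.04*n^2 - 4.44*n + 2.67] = -2.08*n - 4.44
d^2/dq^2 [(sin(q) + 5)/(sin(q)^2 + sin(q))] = (-sin(q) - 18 + 5/sin(q) + 20/sin(q)^2 + 10/sin(q)^3)/(sin(q) + 1)^2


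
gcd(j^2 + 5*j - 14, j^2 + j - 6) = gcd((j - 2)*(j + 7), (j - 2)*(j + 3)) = j - 2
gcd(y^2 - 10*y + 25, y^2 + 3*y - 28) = 1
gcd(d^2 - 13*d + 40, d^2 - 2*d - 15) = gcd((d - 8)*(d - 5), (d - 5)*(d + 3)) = d - 5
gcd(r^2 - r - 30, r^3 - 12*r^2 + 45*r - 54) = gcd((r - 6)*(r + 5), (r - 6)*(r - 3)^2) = r - 6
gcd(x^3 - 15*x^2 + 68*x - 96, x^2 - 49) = 1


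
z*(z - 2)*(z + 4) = z^3 + 2*z^2 - 8*z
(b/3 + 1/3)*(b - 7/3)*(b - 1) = b^3/3 - 7*b^2/9 - b/3 + 7/9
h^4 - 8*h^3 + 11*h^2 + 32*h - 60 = (h - 5)*(h - 3)*(h - 2)*(h + 2)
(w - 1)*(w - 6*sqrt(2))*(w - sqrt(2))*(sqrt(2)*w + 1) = sqrt(2)*w^4 - 13*w^3 - sqrt(2)*w^3 + 5*sqrt(2)*w^2 + 13*w^2 - 5*sqrt(2)*w + 12*w - 12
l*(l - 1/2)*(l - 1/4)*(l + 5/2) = l^4 + 7*l^3/4 - 7*l^2/4 + 5*l/16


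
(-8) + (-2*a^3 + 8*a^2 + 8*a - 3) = -2*a^3 + 8*a^2 + 8*a - 11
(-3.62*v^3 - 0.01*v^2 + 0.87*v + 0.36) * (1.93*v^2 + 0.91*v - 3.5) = -6.9866*v^5 - 3.3135*v^4 + 14.34*v^3 + 1.5215*v^2 - 2.7174*v - 1.26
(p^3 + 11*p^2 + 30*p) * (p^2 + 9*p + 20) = p^5 + 20*p^4 + 149*p^3 + 490*p^2 + 600*p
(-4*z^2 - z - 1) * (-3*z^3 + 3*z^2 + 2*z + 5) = 12*z^5 - 9*z^4 - 8*z^3 - 25*z^2 - 7*z - 5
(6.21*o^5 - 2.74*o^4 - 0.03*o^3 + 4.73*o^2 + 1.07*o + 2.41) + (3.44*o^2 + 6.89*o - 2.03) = 6.21*o^5 - 2.74*o^4 - 0.03*o^3 + 8.17*o^2 + 7.96*o + 0.38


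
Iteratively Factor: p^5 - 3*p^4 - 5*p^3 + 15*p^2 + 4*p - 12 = (p + 2)*(p^4 - 5*p^3 + 5*p^2 + 5*p - 6) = (p - 2)*(p + 2)*(p^3 - 3*p^2 - p + 3) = (p - 3)*(p - 2)*(p + 2)*(p^2 - 1) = (p - 3)*(p - 2)*(p - 1)*(p + 2)*(p + 1)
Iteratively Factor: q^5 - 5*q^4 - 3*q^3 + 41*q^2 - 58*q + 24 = (q - 1)*(q^4 - 4*q^3 - 7*q^2 + 34*q - 24) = (q - 2)*(q - 1)*(q^3 - 2*q^2 - 11*q + 12) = (q - 4)*(q - 2)*(q - 1)*(q^2 + 2*q - 3) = (q - 4)*(q - 2)*(q - 1)*(q + 3)*(q - 1)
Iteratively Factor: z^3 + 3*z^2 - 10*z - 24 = (z - 3)*(z^2 + 6*z + 8) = (z - 3)*(z + 2)*(z + 4)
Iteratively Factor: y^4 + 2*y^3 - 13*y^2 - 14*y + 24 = (y - 1)*(y^3 + 3*y^2 - 10*y - 24) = (y - 1)*(y + 4)*(y^2 - y - 6) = (y - 1)*(y + 2)*(y + 4)*(y - 3)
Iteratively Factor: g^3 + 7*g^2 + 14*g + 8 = (g + 2)*(g^2 + 5*g + 4) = (g + 1)*(g + 2)*(g + 4)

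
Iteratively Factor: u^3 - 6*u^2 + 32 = (u - 4)*(u^2 - 2*u - 8) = (u - 4)^2*(u + 2)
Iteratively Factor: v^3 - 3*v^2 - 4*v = (v)*(v^2 - 3*v - 4) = v*(v + 1)*(v - 4)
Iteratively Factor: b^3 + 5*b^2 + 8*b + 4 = (b + 2)*(b^2 + 3*b + 2) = (b + 2)^2*(b + 1)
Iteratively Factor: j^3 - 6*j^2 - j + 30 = (j + 2)*(j^2 - 8*j + 15) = (j - 5)*(j + 2)*(j - 3)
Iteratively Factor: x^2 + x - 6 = (x - 2)*(x + 3)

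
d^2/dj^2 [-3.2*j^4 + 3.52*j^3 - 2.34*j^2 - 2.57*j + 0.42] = -38.4*j^2 + 21.12*j - 4.68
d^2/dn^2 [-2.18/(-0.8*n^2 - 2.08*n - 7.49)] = (-2.7904*n^2 - 7.25504*n + 2.18*(1.6*n + 2.08)*(3.2*n + 4.16) - 26.12512)/(0.8*n^2 + 2.08*n + 7.49)^3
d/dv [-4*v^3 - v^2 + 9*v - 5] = -12*v^2 - 2*v + 9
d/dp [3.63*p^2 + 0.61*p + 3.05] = 7.26*p + 0.61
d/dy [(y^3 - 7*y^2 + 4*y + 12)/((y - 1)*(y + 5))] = (y^4 + 8*y^3 - 47*y^2 + 46*y - 68)/(y^4 + 8*y^3 + 6*y^2 - 40*y + 25)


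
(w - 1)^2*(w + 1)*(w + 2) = w^4 + w^3 - 3*w^2 - w + 2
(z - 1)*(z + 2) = z^2 + z - 2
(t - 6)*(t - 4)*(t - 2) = t^3 - 12*t^2 + 44*t - 48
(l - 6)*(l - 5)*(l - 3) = l^3 - 14*l^2 + 63*l - 90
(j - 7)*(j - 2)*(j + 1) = j^3 - 8*j^2 + 5*j + 14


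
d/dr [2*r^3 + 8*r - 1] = 6*r^2 + 8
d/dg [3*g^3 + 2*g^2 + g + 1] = 9*g^2 + 4*g + 1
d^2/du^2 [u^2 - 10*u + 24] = 2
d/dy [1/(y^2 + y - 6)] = (-2*y - 1)/(y^2 + y - 6)^2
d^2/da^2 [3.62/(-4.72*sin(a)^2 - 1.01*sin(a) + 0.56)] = (322.591232*sin(a)^4 + 51.771792*sin(a)^3 - 441.92055*sin(a)^2 - 101.496112*sin(a) - 26.522292)/(4.72*sin(a)^2 + 1.01*sin(a) - 0.56)^3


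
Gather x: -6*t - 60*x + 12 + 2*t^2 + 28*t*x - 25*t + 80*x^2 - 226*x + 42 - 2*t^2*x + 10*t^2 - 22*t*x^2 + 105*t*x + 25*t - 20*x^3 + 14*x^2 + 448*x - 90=12*t^2 - 6*t - 20*x^3 + x^2*(94 - 22*t) + x*(-2*t^2 + 133*t + 162) - 36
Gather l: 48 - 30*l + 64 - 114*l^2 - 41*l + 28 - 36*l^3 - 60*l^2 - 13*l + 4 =-36*l^3 - 174*l^2 - 84*l + 144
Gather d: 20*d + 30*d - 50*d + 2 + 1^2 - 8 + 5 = 0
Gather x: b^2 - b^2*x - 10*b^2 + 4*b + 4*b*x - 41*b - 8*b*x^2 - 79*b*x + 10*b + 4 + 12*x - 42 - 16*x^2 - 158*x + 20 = -9*b^2 - 27*b + x^2*(-8*b - 16) + x*(-b^2 - 75*b - 146) - 18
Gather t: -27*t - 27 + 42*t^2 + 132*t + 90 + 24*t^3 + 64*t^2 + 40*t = 24*t^3 + 106*t^2 + 145*t + 63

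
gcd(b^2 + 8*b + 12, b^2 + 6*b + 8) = b + 2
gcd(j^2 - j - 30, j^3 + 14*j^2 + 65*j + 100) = j + 5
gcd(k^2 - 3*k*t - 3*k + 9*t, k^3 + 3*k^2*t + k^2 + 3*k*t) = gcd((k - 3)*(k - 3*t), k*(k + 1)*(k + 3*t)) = 1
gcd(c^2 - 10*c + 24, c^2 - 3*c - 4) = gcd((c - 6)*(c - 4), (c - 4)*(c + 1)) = c - 4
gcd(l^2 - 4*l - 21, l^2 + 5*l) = 1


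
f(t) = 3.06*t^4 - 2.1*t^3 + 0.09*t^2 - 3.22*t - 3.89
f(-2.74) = 221.28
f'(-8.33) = -7516.71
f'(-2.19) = -162.39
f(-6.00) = 4438.03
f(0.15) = -4.38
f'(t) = 12.24*t^3 - 6.3*t^2 + 0.18*t - 3.22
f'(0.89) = 0.58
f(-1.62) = 31.57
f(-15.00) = 162064.66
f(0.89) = -6.25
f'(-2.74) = -302.80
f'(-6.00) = -2874.94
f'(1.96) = 65.09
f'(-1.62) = -72.08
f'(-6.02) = -2902.98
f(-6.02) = 4495.81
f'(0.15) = -3.29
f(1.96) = 19.49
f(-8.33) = 15976.35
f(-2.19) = 96.04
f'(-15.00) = -42733.42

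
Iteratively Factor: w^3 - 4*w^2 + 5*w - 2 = (w - 2)*(w^2 - 2*w + 1) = (w - 2)*(w - 1)*(w - 1)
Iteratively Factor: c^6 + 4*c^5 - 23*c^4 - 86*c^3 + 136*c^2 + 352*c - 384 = (c - 1)*(c^5 + 5*c^4 - 18*c^3 - 104*c^2 + 32*c + 384) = (c - 1)*(c + 3)*(c^4 + 2*c^3 - 24*c^2 - 32*c + 128) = (c - 1)*(c + 3)*(c + 4)*(c^3 - 2*c^2 - 16*c + 32) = (c - 4)*(c - 1)*(c + 3)*(c + 4)*(c^2 + 2*c - 8) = (c - 4)*(c - 1)*(c + 3)*(c + 4)^2*(c - 2)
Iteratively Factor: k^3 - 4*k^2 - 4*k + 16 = (k + 2)*(k^2 - 6*k + 8) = (k - 4)*(k + 2)*(k - 2)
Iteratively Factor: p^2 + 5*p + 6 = (p + 2)*(p + 3)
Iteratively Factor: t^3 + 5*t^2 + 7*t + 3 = (t + 1)*(t^2 + 4*t + 3) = (t + 1)^2*(t + 3)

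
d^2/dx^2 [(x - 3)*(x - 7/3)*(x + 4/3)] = 6*x - 8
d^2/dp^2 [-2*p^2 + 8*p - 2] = -4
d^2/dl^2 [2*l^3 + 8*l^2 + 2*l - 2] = 12*l + 16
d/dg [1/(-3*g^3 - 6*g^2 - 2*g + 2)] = (9*g^2 + 12*g + 2)/(3*g^3 + 6*g^2 + 2*g - 2)^2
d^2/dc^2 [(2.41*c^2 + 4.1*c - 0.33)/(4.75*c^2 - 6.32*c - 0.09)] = (-5.6843418860808e-14*c^4 + 329.7089*c^3 - 38.4921000000001*c^2 + 69.9561*c - 31.269252)/(107.171875*c^6 - 427.785*c^5 + 563.087325*c^4 - 236.225168*c^3 - 10.669023*c^2 - 0.153576*c - 0.000729)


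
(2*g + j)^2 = 4*g^2 + 4*g*j + j^2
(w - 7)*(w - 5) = w^2 - 12*w + 35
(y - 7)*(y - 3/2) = y^2 - 17*y/2 + 21/2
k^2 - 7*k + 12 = (k - 4)*(k - 3)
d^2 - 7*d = d*(d - 7)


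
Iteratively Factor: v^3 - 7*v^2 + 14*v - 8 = (v - 1)*(v^2 - 6*v + 8) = (v - 4)*(v - 1)*(v - 2)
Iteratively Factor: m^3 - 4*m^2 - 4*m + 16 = (m - 4)*(m^2 - 4) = (m - 4)*(m + 2)*(m - 2)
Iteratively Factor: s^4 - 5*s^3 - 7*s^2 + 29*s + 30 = (s - 5)*(s^3 - 7*s - 6) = (s - 5)*(s + 2)*(s^2 - 2*s - 3) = (s - 5)*(s + 1)*(s + 2)*(s - 3)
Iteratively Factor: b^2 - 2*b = (b)*(b - 2)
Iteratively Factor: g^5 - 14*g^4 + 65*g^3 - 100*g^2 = (g)*(g^4 - 14*g^3 + 65*g^2 - 100*g) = g^2*(g^3 - 14*g^2 + 65*g - 100) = g^2*(g - 5)*(g^2 - 9*g + 20) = g^2*(g - 5)^2*(g - 4)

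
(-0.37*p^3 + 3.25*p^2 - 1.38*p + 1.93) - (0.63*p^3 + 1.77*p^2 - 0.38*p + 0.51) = -1.0*p^3 + 1.48*p^2 - 1.0*p + 1.42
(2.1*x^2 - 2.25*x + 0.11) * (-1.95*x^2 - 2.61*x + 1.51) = -4.095*x^4 - 1.0935*x^3 + 8.829*x^2 - 3.6846*x + 0.1661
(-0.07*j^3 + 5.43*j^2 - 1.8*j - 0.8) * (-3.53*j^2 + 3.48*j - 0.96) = 0.2471*j^5 - 19.4115*j^4 + 25.3176*j^3 - 8.6528*j^2 - 1.056*j + 0.768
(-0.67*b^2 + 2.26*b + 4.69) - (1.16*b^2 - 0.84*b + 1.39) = -1.83*b^2 + 3.1*b + 3.3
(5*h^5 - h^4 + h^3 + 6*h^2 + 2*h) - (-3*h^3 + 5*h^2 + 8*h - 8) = 5*h^5 - h^4 + 4*h^3 + h^2 - 6*h + 8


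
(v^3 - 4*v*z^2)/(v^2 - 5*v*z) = (v^2 - 4*z^2)/(v - 5*z)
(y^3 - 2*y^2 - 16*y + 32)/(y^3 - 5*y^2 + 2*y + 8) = (y + 4)/(y + 1)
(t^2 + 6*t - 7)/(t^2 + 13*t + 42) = (t - 1)/(t + 6)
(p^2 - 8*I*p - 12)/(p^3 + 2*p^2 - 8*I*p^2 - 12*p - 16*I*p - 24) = 1/(p + 2)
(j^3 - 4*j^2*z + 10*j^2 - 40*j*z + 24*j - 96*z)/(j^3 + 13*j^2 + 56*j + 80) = (j^2 - 4*j*z + 6*j - 24*z)/(j^2 + 9*j + 20)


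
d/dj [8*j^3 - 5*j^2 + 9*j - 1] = 24*j^2 - 10*j + 9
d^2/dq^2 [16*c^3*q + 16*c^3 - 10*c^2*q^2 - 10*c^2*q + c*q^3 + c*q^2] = 2*c*(-10*c + 3*q + 1)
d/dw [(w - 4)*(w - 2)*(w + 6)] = 3*w^2 - 28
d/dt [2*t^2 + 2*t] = 4*t + 2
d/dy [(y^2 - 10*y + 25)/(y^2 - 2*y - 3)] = 8*(y^2 - 7*y + 10)/(y^4 - 4*y^3 - 2*y^2 + 12*y + 9)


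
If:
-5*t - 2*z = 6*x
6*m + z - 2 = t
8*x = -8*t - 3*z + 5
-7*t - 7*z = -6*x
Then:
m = 121/48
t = 45/8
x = -35/16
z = -15/2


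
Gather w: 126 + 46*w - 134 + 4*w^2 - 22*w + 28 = 4*w^2 + 24*w + 20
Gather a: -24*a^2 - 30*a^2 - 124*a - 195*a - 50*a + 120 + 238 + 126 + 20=-54*a^2 - 369*a + 504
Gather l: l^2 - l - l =l^2 - 2*l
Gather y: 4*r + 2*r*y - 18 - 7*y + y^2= 4*r + y^2 + y*(2*r - 7) - 18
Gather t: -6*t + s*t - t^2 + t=-t^2 + t*(s - 5)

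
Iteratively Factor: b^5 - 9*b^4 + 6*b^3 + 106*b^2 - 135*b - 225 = (b - 5)*(b^4 - 4*b^3 - 14*b^2 + 36*b + 45) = (b - 5)^2*(b^3 + b^2 - 9*b - 9) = (b - 5)^2*(b - 3)*(b^2 + 4*b + 3) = (b - 5)^2*(b - 3)*(b + 3)*(b + 1)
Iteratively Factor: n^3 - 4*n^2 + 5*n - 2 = (n - 2)*(n^2 - 2*n + 1) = (n - 2)*(n - 1)*(n - 1)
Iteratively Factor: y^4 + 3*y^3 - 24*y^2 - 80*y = (y)*(y^3 + 3*y^2 - 24*y - 80) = y*(y + 4)*(y^2 - y - 20) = y*(y + 4)^2*(y - 5)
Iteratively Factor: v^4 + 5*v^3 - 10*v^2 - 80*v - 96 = (v + 3)*(v^3 + 2*v^2 - 16*v - 32) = (v + 2)*(v + 3)*(v^2 - 16) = (v - 4)*(v + 2)*(v + 3)*(v + 4)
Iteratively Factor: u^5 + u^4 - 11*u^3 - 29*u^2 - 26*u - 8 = (u + 2)*(u^4 - u^3 - 9*u^2 - 11*u - 4) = (u + 1)*(u + 2)*(u^3 - 2*u^2 - 7*u - 4) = (u - 4)*(u + 1)*(u + 2)*(u^2 + 2*u + 1) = (u - 4)*(u + 1)^2*(u + 2)*(u + 1)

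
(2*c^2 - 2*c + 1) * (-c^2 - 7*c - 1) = -2*c^4 - 12*c^3 + 11*c^2 - 5*c - 1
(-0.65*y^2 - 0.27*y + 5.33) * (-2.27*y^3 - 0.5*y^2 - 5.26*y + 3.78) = 1.4755*y^5 + 0.9379*y^4 - 8.5451*y^3 - 3.7018*y^2 - 29.0564*y + 20.1474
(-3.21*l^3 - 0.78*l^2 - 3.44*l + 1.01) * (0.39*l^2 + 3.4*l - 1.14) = -1.2519*l^5 - 11.2182*l^4 - 0.3342*l^3 - 10.4129*l^2 + 7.3556*l - 1.1514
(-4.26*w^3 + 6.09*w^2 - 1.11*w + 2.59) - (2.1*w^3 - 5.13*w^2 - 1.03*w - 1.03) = -6.36*w^3 + 11.22*w^2 - 0.0800000000000001*w + 3.62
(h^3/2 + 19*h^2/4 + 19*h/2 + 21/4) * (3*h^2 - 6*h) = 3*h^5/2 + 45*h^4/4 - 165*h^2/4 - 63*h/2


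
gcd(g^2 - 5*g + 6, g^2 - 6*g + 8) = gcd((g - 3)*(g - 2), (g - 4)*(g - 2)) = g - 2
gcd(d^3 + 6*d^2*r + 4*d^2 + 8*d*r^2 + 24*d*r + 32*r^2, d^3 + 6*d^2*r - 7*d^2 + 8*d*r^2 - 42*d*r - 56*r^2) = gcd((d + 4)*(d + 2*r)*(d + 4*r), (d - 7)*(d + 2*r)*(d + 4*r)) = d^2 + 6*d*r + 8*r^2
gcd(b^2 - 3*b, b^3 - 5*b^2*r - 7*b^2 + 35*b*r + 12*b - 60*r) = b - 3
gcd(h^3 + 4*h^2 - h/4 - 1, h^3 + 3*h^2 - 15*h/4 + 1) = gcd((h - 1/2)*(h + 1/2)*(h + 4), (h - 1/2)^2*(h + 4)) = h^2 + 7*h/2 - 2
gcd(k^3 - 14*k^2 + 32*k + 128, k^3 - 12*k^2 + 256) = k^2 - 16*k + 64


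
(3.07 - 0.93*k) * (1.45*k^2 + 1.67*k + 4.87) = -1.3485*k^3 + 2.8984*k^2 + 0.597799999999999*k + 14.9509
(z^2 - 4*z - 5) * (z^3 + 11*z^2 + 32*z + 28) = z^5 + 7*z^4 - 17*z^3 - 155*z^2 - 272*z - 140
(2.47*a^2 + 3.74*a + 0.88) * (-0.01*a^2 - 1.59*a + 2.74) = -0.0247*a^4 - 3.9647*a^3 + 0.8124*a^2 + 8.8484*a + 2.4112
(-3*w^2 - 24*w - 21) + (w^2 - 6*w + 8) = -2*w^2 - 30*w - 13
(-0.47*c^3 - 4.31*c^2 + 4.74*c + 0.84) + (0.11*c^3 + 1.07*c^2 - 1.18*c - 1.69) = -0.36*c^3 - 3.24*c^2 + 3.56*c - 0.85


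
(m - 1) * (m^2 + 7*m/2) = m^3 + 5*m^2/2 - 7*m/2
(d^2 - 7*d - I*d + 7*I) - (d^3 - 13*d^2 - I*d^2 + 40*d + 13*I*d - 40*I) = -d^3 + 14*d^2 + I*d^2 - 47*d - 14*I*d + 47*I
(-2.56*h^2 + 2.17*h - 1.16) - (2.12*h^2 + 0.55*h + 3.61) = -4.68*h^2 + 1.62*h - 4.77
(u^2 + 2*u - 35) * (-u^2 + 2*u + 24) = -u^4 + 63*u^2 - 22*u - 840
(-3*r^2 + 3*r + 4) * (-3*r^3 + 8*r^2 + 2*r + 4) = 9*r^5 - 33*r^4 + 6*r^3 + 26*r^2 + 20*r + 16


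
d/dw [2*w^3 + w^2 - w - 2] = 6*w^2 + 2*w - 1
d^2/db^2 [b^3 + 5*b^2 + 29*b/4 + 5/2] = 6*b + 10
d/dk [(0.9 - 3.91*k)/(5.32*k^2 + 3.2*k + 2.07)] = (20.8012*k^2 - 9.576*k - 10.9737)/(28.3024*k^4 + 34.048*k^3 + 32.2648*k^2 + 13.248*k + 4.2849)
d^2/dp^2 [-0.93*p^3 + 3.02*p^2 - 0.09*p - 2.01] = 6.04 - 5.58*p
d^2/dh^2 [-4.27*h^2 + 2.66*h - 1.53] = -8.54000000000000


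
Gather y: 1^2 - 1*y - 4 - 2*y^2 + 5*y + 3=-2*y^2 + 4*y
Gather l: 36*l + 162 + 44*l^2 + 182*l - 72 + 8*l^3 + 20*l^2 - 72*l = 8*l^3 + 64*l^2 + 146*l + 90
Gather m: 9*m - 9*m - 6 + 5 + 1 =0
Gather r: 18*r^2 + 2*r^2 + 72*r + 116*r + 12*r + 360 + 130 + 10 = 20*r^2 + 200*r + 500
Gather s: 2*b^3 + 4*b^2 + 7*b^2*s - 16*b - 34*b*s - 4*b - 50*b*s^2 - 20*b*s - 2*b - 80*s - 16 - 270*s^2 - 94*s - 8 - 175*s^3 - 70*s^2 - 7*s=2*b^3 + 4*b^2 - 22*b - 175*s^3 + s^2*(-50*b - 340) + s*(7*b^2 - 54*b - 181) - 24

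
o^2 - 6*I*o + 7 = (o - 7*I)*(o + I)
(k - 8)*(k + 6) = k^2 - 2*k - 48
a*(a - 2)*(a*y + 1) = a^3*y - 2*a^2*y + a^2 - 2*a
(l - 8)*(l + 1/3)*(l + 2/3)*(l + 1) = l^4 - 6*l^3 - 133*l^2/9 - 86*l/9 - 16/9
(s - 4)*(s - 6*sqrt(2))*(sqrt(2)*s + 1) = sqrt(2)*s^3 - 11*s^2 - 4*sqrt(2)*s^2 - 6*sqrt(2)*s + 44*s + 24*sqrt(2)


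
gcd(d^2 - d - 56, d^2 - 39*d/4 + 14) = d - 8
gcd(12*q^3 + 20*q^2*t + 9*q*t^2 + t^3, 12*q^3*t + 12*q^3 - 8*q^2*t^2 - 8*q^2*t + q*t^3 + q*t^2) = 1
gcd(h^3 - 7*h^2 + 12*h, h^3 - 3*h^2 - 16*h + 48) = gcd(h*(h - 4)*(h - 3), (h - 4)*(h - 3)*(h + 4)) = h^2 - 7*h + 12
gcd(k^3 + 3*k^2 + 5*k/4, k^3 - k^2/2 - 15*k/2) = k^2 + 5*k/2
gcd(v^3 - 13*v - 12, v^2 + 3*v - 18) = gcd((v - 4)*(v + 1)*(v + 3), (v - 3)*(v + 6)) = 1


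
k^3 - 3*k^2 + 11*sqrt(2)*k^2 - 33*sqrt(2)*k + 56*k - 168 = (k - 3)*(k + 4*sqrt(2))*(k + 7*sqrt(2))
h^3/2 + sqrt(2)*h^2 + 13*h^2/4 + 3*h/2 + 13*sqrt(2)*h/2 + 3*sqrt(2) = (h/2 + sqrt(2))*(h + 1/2)*(h + 6)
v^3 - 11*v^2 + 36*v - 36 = (v - 6)*(v - 3)*(v - 2)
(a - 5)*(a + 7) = a^2 + 2*a - 35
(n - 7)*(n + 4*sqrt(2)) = n^2 - 7*n + 4*sqrt(2)*n - 28*sqrt(2)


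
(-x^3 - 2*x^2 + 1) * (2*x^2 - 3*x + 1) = -2*x^5 - x^4 + 5*x^3 - 3*x + 1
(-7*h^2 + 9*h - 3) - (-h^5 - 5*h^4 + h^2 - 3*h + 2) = h^5 + 5*h^4 - 8*h^2 + 12*h - 5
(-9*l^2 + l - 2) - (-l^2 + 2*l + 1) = -8*l^2 - l - 3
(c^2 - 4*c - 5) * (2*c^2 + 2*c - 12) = 2*c^4 - 6*c^3 - 30*c^2 + 38*c + 60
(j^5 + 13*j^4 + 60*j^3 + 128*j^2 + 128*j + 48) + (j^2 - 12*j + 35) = j^5 + 13*j^4 + 60*j^3 + 129*j^2 + 116*j + 83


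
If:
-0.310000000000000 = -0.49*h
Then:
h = 0.63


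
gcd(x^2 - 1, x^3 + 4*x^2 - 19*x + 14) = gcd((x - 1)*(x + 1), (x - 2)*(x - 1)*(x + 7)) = x - 1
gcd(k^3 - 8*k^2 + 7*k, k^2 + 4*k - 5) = k - 1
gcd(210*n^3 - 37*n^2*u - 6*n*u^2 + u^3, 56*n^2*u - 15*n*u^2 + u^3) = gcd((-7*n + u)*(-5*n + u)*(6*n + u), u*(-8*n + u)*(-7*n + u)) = -7*n + u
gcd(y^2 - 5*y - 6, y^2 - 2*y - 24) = y - 6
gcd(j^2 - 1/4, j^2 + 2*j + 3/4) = j + 1/2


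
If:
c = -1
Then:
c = -1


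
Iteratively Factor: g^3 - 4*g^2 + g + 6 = (g + 1)*(g^2 - 5*g + 6) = (g - 2)*(g + 1)*(g - 3)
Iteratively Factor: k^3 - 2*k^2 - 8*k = (k)*(k^2 - 2*k - 8) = k*(k + 2)*(k - 4)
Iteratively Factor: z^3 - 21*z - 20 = (z - 5)*(z^2 + 5*z + 4) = (z - 5)*(z + 4)*(z + 1)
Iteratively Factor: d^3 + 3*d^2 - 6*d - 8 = (d + 1)*(d^2 + 2*d - 8) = (d + 1)*(d + 4)*(d - 2)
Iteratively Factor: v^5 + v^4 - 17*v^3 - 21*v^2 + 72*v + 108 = (v + 3)*(v^4 - 2*v^3 - 11*v^2 + 12*v + 36) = (v + 2)*(v + 3)*(v^3 - 4*v^2 - 3*v + 18) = (v + 2)^2*(v + 3)*(v^2 - 6*v + 9) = (v - 3)*(v + 2)^2*(v + 3)*(v - 3)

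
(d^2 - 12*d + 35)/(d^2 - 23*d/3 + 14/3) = 3*(d - 5)/(3*d - 2)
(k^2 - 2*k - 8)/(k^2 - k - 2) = (-k^2 + 2*k + 8)/(-k^2 + k + 2)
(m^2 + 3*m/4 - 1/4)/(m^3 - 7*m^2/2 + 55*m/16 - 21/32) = 8*(m + 1)/(8*m^2 - 26*m + 21)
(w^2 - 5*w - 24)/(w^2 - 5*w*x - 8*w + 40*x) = (-w - 3)/(-w + 5*x)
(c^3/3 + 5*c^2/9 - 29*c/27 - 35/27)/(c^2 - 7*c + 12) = (9*c^3 + 15*c^2 - 29*c - 35)/(27*(c^2 - 7*c + 12))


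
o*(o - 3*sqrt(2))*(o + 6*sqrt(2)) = o^3 + 3*sqrt(2)*o^2 - 36*o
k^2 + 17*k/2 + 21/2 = (k + 3/2)*(k + 7)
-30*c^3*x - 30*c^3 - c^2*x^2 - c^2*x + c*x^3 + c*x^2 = (-6*c + x)*(5*c + x)*(c*x + c)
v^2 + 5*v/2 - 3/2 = (v - 1/2)*(v + 3)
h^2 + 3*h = h*(h + 3)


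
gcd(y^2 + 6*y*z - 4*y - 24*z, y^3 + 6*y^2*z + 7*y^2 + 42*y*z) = y + 6*z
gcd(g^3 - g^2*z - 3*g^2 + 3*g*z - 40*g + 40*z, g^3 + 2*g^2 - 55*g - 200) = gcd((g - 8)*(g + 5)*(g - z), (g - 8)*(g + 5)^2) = g^2 - 3*g - 40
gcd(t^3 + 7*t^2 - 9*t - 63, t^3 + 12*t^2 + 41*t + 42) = t^2 + 10*t + 21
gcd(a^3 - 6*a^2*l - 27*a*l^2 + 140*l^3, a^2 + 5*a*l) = a + 5*l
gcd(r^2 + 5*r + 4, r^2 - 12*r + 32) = 1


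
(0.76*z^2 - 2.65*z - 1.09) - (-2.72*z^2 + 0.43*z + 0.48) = 3.48*z^2 - 3.08*z - 1.57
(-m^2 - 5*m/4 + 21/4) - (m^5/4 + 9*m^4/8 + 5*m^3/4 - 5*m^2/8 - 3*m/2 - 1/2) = -m^5/4 - 9*m^4/8 - 5*m^3/4 - 3*m^2/8 + m/4 + 23/4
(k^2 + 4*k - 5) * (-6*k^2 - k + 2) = -6*k^4 - 25*k^3 + 28*k^2 + 13*k - 10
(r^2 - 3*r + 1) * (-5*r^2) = -5*r^4 + 15*r^3 - 5*r^2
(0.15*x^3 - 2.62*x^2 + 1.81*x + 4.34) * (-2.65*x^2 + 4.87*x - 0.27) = -0.3975*x^5 + 7.6735*x^4 - 17.5964*x^3 - 1.9789*x^2 + 20.6471*x - 1.1718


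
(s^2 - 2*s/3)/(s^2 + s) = (s - 2/3)/(s + 1)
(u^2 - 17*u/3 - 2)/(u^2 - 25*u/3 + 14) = (3*u + 1)/(3*u - 7)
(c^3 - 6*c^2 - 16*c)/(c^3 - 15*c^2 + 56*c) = (c + 2)/(c - 7)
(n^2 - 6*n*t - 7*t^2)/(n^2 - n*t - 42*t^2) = (n + t)/(n + 6*t)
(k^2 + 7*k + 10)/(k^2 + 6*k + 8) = (k + 5)/(k + 4)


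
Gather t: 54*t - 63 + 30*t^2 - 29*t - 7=30*t^2 + 25*t - 70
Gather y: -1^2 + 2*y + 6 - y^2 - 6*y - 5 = -y^2 - 4*y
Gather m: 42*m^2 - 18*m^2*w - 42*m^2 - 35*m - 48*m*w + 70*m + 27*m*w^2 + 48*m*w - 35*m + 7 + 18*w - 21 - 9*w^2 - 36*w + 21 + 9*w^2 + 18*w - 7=-18*m^2*w + 27*m*w^2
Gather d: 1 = 1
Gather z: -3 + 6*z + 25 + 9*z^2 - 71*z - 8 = 9*z^2 - 65*z + 14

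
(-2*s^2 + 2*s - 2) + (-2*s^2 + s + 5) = -4*s^2 + 3*s + 3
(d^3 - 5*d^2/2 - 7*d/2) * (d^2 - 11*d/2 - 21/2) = d^5 - 8*d^4 - d^3/4 + 91*d^2/2 + 147*d/4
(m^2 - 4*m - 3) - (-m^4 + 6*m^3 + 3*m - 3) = m^4 - 6*m^3 + m^2 - 7*m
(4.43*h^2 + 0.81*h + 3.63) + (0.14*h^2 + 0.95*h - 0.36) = 4.57*h^2 + 1.76*h + 3.27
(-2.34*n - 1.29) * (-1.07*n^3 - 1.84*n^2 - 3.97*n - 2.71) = 2.5038*n^4 + 5.6859*n^3 + 11.6634*n^2 + 11.4627*n + 3.4959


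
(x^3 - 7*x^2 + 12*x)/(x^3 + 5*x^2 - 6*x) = (x^2 - 7*x + 12)/(x^2 + 5*x - 6)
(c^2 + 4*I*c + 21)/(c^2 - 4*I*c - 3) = (c + 7*I)/(c - I)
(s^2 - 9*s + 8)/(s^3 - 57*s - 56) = (s - 1)/(s^2 + 8*s + 7)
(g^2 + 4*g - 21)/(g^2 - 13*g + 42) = (g^2 + 4*g - 21)/(g^2 - 13*g + 42)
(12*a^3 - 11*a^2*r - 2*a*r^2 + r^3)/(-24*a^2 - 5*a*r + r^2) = (4*a^2 - 5*a*r + r^2)/(-8*a + r)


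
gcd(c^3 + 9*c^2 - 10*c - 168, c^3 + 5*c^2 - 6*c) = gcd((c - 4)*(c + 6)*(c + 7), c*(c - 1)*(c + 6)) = c + 6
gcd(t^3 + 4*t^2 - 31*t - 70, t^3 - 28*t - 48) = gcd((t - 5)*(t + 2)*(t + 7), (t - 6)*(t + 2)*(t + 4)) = t + 2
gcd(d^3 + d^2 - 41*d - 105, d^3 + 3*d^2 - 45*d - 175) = d^2 - 2*d - 35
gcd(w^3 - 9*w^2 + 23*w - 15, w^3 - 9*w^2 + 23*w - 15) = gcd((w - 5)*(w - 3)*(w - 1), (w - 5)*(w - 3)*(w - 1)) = w^3 - 9*w^2 + 23*w - 15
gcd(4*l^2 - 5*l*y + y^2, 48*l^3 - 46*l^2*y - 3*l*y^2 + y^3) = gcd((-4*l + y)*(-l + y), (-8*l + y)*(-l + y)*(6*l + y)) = -l + y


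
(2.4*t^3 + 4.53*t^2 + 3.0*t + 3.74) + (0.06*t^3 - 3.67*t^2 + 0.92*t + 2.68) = 2.46*t^3 + 0.86*t^2 + 3.92*t + 6.42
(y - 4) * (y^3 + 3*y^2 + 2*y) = y^4 - y^3 - 10*y^2 - 8*y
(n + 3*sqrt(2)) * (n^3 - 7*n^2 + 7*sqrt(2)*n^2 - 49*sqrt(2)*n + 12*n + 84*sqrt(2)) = n^4 - 7*n^3 + 10*sqrt(2)*n^3 - 70*sqrt(2)*n^2 + 54*n^2 - 294*n + 120*sqrt(2)*n + 504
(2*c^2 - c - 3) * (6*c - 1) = 12*c^3 - 8*c^2 - 17*c + 3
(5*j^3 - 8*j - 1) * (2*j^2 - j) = 10*j^5 - 5*j^4 - 16*j^3 + 6*j^2 + j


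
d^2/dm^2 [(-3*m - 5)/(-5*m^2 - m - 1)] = 2*((3*m + 5)*(10*m + 1)^2 - (45*m + 28)*(5*m^2 + m + 1))/(5*m^2 + m + 1)^3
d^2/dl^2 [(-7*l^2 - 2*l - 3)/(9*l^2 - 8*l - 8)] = 2*(-666*l^3 - 2241*l^2 + 216*l - 728)/(729*l^6 - 1944*l^5 - 216*l^4 + 2944*l^3 + 192*l^2 - 1536*l - 512)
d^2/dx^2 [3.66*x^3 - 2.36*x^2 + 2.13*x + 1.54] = 21.96*x - 4.72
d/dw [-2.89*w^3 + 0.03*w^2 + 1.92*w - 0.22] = -8.67*w^2 + 0.06*w + 1.92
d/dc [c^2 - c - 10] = 2*c - 1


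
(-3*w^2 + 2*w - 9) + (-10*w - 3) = -3*w^2 - 8*w - 12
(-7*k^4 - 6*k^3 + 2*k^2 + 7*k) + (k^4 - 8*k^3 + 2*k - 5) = -6*k^4 - 14*k^3 + 2*k^2 + 9*k - 5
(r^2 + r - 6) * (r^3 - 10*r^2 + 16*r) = r^5 - 9*r^4 + 76*r^2 - 96*r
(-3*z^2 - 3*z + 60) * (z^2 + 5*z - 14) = -3*z^4 - 18*z^3 + 87*z^2 + 342*z - 840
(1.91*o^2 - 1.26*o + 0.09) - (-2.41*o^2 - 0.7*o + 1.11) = 4.32*o^2 - 0.56*o - 1.02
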